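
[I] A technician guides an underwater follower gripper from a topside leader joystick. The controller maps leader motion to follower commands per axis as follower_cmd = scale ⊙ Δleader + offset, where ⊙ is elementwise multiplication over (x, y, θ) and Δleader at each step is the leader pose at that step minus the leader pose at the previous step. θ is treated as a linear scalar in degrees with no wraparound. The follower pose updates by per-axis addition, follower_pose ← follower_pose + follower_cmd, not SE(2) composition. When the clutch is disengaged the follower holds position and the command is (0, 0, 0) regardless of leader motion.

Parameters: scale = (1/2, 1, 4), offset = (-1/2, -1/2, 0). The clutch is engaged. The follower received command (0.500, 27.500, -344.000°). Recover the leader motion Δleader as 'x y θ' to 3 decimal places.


axis x: (0.500 − -1/2) / (1/2) = 2.000
axis y: (27.500 − -1/2) / (1) = 28.000
axis θ: (-344.000 − 0) / (4) = -86.000

2.000 28.000 -86.000


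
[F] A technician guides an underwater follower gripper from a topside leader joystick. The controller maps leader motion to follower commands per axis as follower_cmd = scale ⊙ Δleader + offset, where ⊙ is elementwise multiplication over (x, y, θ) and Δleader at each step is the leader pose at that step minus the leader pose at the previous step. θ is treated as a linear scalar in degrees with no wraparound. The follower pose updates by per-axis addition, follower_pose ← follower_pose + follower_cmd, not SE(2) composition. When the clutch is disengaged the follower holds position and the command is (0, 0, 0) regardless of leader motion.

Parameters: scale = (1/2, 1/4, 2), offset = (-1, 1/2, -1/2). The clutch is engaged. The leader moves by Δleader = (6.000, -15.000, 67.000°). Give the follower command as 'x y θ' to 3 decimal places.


axis x: 1/2·6.000 + -1 = 2.000
axis y: 1/4·-15.000 + 1/2 = -3.250
axis θ: 2·67.000 + -1/2 = 133.500

2.000 -3.250 133.500


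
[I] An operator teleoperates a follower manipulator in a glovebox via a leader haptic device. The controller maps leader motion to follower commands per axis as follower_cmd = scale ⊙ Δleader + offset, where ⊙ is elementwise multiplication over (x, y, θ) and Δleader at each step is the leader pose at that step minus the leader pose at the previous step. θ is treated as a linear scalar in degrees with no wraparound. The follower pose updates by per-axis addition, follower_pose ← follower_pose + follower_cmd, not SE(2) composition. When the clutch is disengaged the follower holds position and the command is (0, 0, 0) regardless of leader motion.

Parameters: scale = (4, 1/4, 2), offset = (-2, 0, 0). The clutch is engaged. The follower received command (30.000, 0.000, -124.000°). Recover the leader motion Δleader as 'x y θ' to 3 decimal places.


axis x: (30.000 − -2) / (4) = 8.000
axis y: (0.000 − 0) / (1/4) = 0.000
axis θ: (-124.000 − 0) / (2) = -62.000

8.000 0.000 -62.000


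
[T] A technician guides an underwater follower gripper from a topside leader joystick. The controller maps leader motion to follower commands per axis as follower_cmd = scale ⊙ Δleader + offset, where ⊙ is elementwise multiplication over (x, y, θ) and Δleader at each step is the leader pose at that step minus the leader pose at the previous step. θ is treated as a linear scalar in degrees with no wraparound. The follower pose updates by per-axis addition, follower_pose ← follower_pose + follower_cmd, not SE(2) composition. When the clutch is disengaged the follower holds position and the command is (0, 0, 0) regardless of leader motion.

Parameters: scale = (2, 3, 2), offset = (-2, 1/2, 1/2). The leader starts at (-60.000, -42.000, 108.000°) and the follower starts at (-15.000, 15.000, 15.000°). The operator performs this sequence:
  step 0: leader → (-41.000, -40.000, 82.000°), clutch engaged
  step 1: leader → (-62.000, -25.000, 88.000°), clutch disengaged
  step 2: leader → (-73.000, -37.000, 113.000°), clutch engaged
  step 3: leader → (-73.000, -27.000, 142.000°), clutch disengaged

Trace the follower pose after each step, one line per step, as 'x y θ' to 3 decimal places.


21.000 21.500 -36.500
21.000 21.500 -36.500
-3.000 -14.000 14.000
-3.000 -14.000 14.000

step 0: Δleader=(19.000, 2.000, -26.000°), engaged; cmd=(36.000, 6.500, -51.500°) → follower=(21.000, 21.500, -36.500°)
step 1: Δleader=(-21.000, 15.000, 6.000°), disengaged; cmd=(0,0,0) → follower holds at (21.000, 21.500, -36.500°)
step 2: Δleader=(-11.000, -12.000, 25.000°), engaged; cmd=(-24.000, -35.500, 50.500°) → follower=(-3.000, -14.000, 14.000°)
step 3: Δleader=(0.000, 10.000, 29.000°), disengaged; cmd=(0,0,0) → follower holds at (-3.000, -14.000, 14.000°)


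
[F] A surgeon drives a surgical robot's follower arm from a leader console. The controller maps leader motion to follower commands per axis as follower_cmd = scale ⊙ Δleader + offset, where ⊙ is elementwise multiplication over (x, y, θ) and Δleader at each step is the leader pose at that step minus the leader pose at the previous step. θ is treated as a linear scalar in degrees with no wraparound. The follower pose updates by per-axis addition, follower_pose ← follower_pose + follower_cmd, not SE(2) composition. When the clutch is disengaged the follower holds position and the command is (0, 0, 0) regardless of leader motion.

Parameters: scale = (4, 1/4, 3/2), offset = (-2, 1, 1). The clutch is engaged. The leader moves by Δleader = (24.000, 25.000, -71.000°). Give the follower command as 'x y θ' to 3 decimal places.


94.000 7.250 -105.500

axis x: 4·24.000 + -2 = 94.000
axis y: 1/4·25.000 + 1 = 7.250
axis θ: 3/2·-71.000 + 1 = -105.500


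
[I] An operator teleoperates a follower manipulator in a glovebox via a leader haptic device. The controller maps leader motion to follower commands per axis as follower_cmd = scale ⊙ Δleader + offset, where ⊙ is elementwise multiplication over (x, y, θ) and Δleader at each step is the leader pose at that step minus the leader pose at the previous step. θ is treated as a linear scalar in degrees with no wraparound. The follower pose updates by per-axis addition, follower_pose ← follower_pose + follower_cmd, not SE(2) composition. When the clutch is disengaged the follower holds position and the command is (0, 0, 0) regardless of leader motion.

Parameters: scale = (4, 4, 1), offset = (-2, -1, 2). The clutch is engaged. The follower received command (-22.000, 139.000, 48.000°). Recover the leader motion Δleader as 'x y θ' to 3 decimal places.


axis x: (-22.000 − -2) / (4) = -5.000
axis y: (139.000 − -1) / (4) = 35.000
axis θ: (48.000 − 2) / (1) = 46.000

-5.000 35.000 46.000


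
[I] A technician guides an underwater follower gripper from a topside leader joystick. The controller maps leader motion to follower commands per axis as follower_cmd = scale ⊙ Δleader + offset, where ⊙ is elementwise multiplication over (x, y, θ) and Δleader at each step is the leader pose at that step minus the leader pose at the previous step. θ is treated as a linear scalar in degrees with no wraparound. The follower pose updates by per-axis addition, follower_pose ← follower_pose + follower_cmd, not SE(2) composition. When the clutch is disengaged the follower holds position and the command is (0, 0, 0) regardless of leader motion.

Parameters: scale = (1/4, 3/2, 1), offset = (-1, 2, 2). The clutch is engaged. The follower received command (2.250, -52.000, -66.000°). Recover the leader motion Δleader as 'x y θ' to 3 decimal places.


13.000 -36.000 -68.000

axis x: (2.250 − -1) / (1/4) = 13.000
axis y: (-52.000 − 2) / (3/2) = -36.000
axis θ: (-66.000 − 2) / (1) = -68.000


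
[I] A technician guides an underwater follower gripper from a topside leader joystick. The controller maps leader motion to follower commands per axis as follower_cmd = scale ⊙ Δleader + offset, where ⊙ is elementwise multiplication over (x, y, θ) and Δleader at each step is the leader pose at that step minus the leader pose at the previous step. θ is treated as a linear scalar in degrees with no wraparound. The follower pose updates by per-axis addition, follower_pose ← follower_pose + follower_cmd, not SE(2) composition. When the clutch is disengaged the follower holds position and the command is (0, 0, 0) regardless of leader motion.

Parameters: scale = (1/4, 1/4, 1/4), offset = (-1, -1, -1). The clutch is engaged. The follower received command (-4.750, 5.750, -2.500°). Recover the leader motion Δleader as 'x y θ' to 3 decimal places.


-15.000 27.000 -6.000

axis x: (-4.750 − -1) / (1/4) = -15.000
axis y: (5.750 − -1) / (1/4) = 27.000
axis θ: (-2.500 − -1) / (1/4) = -6.000


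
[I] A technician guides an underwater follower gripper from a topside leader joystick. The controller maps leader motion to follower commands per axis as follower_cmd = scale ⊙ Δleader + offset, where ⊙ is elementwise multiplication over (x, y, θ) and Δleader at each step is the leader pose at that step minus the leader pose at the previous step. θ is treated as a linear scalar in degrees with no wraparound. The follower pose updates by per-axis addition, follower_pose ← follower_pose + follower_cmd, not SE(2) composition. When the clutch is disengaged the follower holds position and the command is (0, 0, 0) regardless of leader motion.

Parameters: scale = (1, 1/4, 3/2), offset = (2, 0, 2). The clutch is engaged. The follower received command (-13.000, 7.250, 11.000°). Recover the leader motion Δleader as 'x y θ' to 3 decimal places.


-15.000 29.000 6.000

axis x: (-13.000 − 2) / (1) = -15.000
axis y: (7.250 − 0) / (1/4) = 29.000
axis θ: (11.000 − 2) / (3/2) = 6.000


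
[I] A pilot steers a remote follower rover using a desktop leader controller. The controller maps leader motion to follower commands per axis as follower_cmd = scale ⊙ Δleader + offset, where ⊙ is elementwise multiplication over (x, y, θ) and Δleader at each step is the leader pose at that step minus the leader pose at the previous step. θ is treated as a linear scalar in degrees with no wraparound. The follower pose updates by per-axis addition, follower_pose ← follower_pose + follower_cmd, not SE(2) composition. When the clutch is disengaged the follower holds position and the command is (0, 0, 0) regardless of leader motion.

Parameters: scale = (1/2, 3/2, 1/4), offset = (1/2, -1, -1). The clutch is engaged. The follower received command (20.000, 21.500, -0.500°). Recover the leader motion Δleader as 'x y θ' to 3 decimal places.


axis x: (20.000 − 1/2) / (1/2) = 39.000
axis y: (21.500 − -1) / (3/2) = 15.000
axis θ: (-0.500 − -1) / (1/4) = 2.000

39.000 15.000 2.000


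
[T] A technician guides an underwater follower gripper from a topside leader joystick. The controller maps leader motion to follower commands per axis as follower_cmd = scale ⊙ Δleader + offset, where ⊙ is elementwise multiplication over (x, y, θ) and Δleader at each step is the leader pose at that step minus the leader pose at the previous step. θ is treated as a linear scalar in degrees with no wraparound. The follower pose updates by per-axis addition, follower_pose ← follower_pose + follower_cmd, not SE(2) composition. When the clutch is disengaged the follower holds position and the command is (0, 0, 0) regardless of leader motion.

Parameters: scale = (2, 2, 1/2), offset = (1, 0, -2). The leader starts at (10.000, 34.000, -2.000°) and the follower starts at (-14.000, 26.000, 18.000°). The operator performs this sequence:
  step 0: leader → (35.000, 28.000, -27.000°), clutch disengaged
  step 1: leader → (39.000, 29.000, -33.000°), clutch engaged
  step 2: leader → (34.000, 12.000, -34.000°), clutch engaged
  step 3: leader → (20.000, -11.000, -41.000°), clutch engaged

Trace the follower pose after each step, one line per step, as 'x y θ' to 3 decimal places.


step 0: Δleader=(25.000, -6.000, -25.000°), disengaged; cmd=(0,0,0) → follower holds at (-14.000, 26.000, 18.000°)
step 1: Δleader=(4.000, 1.000, -6.000°), engaged; cmd=(9.000, 2.000, -5.000°) → follower=(-5.000, 28.000, 13.000°)
step 2: Δleader=(-5.000, -17.000, -1.000°), engaged; cmd=(-9.000, -34.000, -2.500°) → follower=(-14.000, -6.000, 10.500°)
step 3: Δleader=(-14.000, -23.000, -7.000°), engaged; cmd=(-27.000, -46.000, -5.500°) → follower=(-41.000, -52.000, 5.000°)

-14.000 26.000 18.000
-5.000 28.000 13.000
-14.000 -6.000 10.500
-41.000 -52.000 5.000


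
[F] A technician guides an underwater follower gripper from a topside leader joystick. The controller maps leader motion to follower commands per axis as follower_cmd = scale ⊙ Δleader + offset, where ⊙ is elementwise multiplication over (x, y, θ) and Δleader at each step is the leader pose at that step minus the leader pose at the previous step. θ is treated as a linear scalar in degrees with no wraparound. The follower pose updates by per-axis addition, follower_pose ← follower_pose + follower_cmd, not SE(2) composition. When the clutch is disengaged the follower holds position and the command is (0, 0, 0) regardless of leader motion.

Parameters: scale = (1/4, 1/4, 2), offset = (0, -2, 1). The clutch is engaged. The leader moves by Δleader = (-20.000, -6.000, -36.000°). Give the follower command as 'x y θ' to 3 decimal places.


axis x: 1/4·-20.000 + 0 = -5.000
axis y: 1/4·-6.000 + -2 = -3.500
axis θ: 2·-36.000 + 1 = -71.000

-5.000 -3.500 -71.000


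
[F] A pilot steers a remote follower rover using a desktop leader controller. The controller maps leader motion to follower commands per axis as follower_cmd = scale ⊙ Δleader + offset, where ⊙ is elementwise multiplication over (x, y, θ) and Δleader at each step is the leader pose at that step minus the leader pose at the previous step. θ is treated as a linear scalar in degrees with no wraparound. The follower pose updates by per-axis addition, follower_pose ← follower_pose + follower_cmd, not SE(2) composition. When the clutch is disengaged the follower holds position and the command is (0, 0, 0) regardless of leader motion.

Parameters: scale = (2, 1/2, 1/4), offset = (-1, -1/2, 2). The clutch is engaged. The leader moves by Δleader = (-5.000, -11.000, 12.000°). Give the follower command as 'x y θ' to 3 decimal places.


axis x: 2·-5.000 + -1 = -11.000
axis y: 1/2·-11.000 + -1/2 = -6.000
axis θ: 1/4·12.000 + 2 = 5.000

-11.000 -6.000 5.000


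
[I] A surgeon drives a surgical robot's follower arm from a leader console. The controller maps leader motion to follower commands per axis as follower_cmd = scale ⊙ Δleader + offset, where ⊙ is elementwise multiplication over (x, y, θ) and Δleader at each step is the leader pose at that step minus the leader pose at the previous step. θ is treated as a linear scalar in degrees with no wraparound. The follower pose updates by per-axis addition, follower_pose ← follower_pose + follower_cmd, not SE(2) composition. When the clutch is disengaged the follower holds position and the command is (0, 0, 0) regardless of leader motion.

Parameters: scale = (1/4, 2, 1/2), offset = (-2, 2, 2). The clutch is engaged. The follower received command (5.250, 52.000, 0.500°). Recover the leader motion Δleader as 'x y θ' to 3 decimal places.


axis x: (5.250 − -2) / (1/4) = 29.000
axis y: (52.000 − 2) / (2) = 25.000
axis θ: (0.500 − 2) / (1/2) = -3.000

29.000 25.000 -3.000


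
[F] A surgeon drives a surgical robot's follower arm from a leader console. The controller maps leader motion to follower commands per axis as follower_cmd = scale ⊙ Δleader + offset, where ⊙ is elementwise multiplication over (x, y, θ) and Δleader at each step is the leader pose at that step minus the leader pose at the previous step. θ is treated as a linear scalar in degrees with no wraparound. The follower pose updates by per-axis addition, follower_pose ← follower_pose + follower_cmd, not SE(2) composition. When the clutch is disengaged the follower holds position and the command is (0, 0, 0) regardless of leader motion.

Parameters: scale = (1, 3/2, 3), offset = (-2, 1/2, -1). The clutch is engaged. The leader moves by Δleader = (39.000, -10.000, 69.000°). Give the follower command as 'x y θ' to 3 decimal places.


37.000 -14.500 206.000

axis x: 1·39.000 + -2 = 37.000
axis y: 3/2·-10.000 + 1/2 = -14.500
axis θ: 3·69.000 + -1 = 206.000


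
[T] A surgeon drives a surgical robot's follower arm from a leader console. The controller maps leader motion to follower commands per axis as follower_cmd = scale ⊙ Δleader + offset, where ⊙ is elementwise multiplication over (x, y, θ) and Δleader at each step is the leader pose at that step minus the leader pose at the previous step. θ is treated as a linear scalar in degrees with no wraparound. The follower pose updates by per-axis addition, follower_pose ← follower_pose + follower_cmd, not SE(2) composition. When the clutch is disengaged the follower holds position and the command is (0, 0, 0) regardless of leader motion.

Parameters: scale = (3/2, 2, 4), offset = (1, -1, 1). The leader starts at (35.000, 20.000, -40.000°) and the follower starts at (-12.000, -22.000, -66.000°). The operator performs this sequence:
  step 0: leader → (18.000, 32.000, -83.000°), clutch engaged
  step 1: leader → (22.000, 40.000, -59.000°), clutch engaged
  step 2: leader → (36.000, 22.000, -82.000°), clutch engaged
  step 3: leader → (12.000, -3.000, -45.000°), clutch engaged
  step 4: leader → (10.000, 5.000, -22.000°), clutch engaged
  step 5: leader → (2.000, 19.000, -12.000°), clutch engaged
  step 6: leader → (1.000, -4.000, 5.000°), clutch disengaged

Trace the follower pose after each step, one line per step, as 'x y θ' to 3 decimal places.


-36.500 1.000 -237.000
-29.500 16.000 -140.000
-7.500 -21.000 -231.000
-42.500 -72.000 -82.000
-44.500 -57.000 11.000
-55.500 -30.000 52.000
-55.500 -30.000 52.000

step 0: Δleader=(-17.000, 12.000, -43.000°), engaged; cmd=(-24.500, 23.000, -171.000°) → follower=(-36.500, 1.000, -237.000°)
step 1: Δleader=(4.000, 8.000, 24.000°), engaged; cmd=(7.000, 15.000, 97.000°) → follower=(-29.500, 16.000, -140.000°)
step 2: Δleader=(14.000, -18.000, -23.000°), engaged; cmd=(22.000, -37.000, -91.000°) → follower=(-7.500, -21.000, -231.000°)
step 3: Δleader=(-24.000, -25.000, 37.000°), engaged; cmd=(-35.000, -51.000, 149.000°) → follower=(-42.500, -72.000, -82.000°)
step 4: Δleader=(-2.000, 8.000, 23.000°), engaged; cmd=(-2.000, 15.000, 93.000°) → follower=(-44.500, -57.000, 11.000°)
step 5: Δleader=(-8.000, 14.000, 10.000°), engaged; cmd=(-11.000, 27.000, 41.000°) → follower=(-55.500, -30.000, 52.000°)
step 6: Δleader=(-1.000, -23.000, 17.000°), disengaged; cmd=(0,0,0) → follower holds at (-55.500, -30.000, 52.000°)


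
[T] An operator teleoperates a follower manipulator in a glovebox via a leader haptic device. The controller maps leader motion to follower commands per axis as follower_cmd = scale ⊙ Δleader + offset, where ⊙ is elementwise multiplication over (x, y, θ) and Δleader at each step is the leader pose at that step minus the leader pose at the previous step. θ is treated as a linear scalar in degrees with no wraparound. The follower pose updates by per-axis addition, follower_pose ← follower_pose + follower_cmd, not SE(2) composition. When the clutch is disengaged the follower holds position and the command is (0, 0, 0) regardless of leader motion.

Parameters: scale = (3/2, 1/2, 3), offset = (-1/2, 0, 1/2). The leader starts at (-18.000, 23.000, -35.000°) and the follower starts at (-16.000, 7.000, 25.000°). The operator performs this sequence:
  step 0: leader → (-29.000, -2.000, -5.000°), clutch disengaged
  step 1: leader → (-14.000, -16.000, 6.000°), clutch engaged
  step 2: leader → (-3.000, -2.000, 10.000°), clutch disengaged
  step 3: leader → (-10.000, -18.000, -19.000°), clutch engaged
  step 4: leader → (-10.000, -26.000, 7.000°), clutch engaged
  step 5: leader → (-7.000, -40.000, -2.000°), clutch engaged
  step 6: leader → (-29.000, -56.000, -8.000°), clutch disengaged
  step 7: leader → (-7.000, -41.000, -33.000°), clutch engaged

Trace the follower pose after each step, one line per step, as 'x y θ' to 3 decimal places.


step 0: Δleader=(-11.000, -25.000, 30.000°), disengaged; cmd=(0,0,0) → follower holds at (-16.000, 7.000, 25.000°)
step 1: Δleader=(15.000, -14.000, 11.000°), engaged; cmd=(22.000, -7.000, 33.500°) → follower=(6.000, 0.000, 58.500°)
step 2: Δleader=(11.000, 14.000, 4.000°), disengaged; cmd=(0,0,0) → follower holds at (6.000, 0.000, 58.500°)
step 3: Δleader=(-7.000, -16.000, -29.000°), engaged; cmd=(-11.000, -8.000, -86.500°) → follower=(-5.000, -8.000, -28.000°)
step 4: Δleader=(0.000, -8.000, 26.000°), engaged; cmd=(-0.500, -4.000, 78.500°) → follower=(-5.500, -12.000, 50.500°)
step 5: Δleader=(3.000, -14.000, -9.000°), engaged; cmd=(4.000, -7.000, -26.500°) → follower=(-1.500, -19.000, 24.000°)
step 6: Δleader=(-22.000, -16.000, -6.000°), disengaged; cmd=(0,0,0) → follower holds at (-1.500, -19.000, 24.000°)
step 7: Δleader=(22.000, 15.000, -25.000°), engaged; cmd=(32.500, 7.500, -74.500°) → follower=(31.000, -11.500, -50.500°)

-16.000 7.000 25.000
6.000 0.000 58.500
6.000 0.000 58.500
-5.000 -8.000 -28.000
-5.500 -12.000 50.500
-1.500 -19.000 24.000
-1.500 -19.000 24.000
31.000 -11.500 -50.500


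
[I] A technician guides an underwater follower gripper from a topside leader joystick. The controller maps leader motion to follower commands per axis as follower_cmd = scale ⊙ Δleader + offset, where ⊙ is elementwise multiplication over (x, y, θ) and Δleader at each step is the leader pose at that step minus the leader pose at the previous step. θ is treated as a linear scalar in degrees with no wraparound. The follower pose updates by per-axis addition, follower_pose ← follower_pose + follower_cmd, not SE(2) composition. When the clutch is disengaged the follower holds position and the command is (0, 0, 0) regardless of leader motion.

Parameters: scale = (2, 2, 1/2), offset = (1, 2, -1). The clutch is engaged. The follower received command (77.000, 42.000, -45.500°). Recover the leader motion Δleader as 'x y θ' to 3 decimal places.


38.000 20.000 -89.000

axis x: (77.000 − 1) / (2) = 38.000
axis y: (42.000 − 2) / (2) = 20.000
axis θ: (-45.500 − -1) / (1/2) = -89.000


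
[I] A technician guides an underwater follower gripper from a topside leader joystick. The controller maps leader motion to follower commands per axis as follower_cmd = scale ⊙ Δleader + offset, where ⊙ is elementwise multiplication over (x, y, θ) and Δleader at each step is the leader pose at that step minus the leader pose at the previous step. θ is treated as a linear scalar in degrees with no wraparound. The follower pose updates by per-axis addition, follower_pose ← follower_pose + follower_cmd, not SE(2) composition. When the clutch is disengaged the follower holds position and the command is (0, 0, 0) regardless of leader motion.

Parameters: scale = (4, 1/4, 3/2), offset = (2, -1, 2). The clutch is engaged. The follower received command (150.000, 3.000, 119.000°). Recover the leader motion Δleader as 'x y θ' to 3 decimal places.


axis x: (150.000 − 2) / (4) = 37.000
axis y: (3.000 − -1) / (1/4) = 16.000
axis θ: (119.000 − 2) / (3/2) = 78.000

37.000 16.000 78.000


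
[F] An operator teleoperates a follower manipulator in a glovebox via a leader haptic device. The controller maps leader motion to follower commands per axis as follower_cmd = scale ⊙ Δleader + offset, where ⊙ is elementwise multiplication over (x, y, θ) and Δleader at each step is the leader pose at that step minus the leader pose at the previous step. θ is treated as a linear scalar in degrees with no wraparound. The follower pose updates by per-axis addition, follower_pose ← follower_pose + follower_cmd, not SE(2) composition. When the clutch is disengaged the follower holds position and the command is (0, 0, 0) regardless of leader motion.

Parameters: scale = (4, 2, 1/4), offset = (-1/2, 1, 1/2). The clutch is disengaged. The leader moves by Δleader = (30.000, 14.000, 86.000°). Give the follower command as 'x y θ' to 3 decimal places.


clutch disengaged → follower holds; cmd = (0, 0, 0)

0.000 0.000 0.000


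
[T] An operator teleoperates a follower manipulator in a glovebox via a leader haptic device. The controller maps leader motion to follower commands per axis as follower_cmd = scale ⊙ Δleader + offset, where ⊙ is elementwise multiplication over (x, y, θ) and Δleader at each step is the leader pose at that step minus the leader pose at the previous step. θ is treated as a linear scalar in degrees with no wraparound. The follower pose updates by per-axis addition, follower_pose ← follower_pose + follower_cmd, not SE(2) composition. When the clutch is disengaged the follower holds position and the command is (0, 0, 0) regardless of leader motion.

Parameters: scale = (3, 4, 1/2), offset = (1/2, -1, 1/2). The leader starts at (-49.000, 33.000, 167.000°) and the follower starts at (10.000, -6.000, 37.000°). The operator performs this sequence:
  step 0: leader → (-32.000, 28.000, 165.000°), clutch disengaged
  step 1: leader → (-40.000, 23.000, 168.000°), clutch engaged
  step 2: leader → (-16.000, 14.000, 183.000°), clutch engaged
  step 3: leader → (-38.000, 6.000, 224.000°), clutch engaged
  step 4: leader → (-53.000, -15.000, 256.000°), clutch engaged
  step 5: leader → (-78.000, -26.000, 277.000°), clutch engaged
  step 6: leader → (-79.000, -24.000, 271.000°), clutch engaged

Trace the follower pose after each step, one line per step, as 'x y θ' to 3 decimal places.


step 0: Δleader=(17.000, -5.000, -2.000°), disengaged; cmd=(0,0,0) → follower holds at (10.000, -6.000, 37.000°)
step 1: Δleader=(-8.000, -5.000, 3.000°), engaged; cmd=(-23.500, -21.000, 2.000°) → follower=(-13.500, -27.000, 39.000°)
step 2: Δleader=(24.000, -9.000, 15.000°), engaged; cmd=(72.500, -37.000, 8.000°) → follower=(59.000, -64.000, 47.000°)
step 3: Δleader=(-22.000, -8.000, 41.000°), engaged; cmd=(-65.500, -33.000, 21.000°) → follower=(-6.500, -97.000, 68.000°)
step 4: Δleader=(-15.000, -21.000, 32.000°), engaged; cmd=(-44.500, -85.000, 16.500°) → follower=(-51.000, -182.000, 84.500°)
step 5: Δleader=(-25.000, -11.000, 21.000°), engaged; cmd=(-74.500, -45.000, 11.000°) → follower=(-125.500, -227.000, 95.500°)
step 6: Δleader=(-1.000, 2.000, -6.000°), engaged; cmd=(-2.500, 7.000, -2.500°) → follower=(-128.000, -220.000, 93.000°)

10.000 -6.000 37.000
-13.500 -27.000 39.000
59.000 -64.000 47.000
-6.500 -97.000 68.000
-51.000 -182.000 84.500
-125.500 -227.000 95.500
-128.000 -220.000 93.000


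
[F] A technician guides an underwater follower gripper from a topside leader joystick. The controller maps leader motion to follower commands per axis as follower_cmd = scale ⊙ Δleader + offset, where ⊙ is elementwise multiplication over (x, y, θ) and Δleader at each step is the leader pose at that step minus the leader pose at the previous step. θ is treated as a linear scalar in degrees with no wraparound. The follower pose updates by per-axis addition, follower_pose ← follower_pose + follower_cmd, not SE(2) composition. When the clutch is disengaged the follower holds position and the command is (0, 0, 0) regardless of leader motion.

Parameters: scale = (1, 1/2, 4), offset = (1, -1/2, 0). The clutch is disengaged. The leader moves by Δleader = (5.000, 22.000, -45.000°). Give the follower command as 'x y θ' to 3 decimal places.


clutch disengaged → follower holds; cmd = (0, 0, 0)

0.000 0.000 0.000


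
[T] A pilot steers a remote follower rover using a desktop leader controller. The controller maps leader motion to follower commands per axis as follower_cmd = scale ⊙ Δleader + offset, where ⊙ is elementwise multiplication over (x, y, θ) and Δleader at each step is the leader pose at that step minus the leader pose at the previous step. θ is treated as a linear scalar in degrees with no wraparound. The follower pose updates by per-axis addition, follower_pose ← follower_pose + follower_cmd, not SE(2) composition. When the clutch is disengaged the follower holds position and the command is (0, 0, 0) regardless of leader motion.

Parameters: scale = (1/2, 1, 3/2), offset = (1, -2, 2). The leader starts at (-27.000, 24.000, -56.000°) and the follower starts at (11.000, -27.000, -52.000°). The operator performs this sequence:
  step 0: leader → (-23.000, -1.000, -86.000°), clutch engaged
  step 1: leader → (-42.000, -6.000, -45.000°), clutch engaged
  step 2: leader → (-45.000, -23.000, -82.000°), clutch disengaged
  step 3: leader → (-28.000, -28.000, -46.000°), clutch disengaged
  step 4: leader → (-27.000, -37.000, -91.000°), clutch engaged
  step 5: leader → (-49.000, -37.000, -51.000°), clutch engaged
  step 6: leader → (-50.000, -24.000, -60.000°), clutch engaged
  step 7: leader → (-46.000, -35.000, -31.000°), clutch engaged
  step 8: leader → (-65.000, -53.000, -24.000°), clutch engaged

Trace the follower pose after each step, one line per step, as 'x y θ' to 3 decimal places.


14.000 -54.000 -95.000
5.500 -61.000 -31.500
5.500 -61.000 -31.500
5.500 -61.000 -31.500
7.000 -72.000 -97.000
-3.000 -74.000 -35.000
-2.500 -63.000 -46.500
0.500 -76.000 -1.000
-8.000 -96.000 11.500

step 0: Δleader=(4.000, -25.000, -30.000°), engaged; cmd=(3.000, -27.000, -43.000°) → follower=(14.000, -54.000, -95.000°)
step 1: Δleader=(-19.000, -5.000, 41.000°), engaged; cmd=(-8.500, -7.000, 63.500°) → follower=(5.500, -61.000, -31.500°)
step 2: Δleader=(-3.000, -17.000, -37.000°), disengaged; cmd=(0,0,0) → follower holds at (5.500, -61.000, -31.500°)
step 3: Δleader=(17.000, -5.000, 36.000°), disengaged; cmd=(0,0,0) → follower holds at (5.500, -61.000, -31.500°)
step 4: Δleader=(1.000, -9.000, -45.000°), engaged; cmd=(1.500, -11.000, -65.500°) → follower=(7.000, -72.000, -97.000°)
step 5: Δleader=(-22.000, 0.000, 40.000°), engaged; cmd=(-10.000, -2.000, 62.000°) → follower=(-3.000, -74.000, -35.000°)
step 6: Δleader=(-1.000, 13.000, -9.000°), engaged; cmd=(0.500, 11.000, -11.500°) → follower=(-2.500, -63.000, -46.500°)
step 7: Δleader=(4.000, -11.000, 29.000°), engaged; cmd=(3.000, -13.000, 45.500°) → follower=(0.500, -76.000, -1.000°)
step 8: Δleader=(-19.000, -18.000, 7.000°), engaged; cmd=(-8.500, -20.000, 12.500°) → follower=(-8.000, -96.000, 11.500°)


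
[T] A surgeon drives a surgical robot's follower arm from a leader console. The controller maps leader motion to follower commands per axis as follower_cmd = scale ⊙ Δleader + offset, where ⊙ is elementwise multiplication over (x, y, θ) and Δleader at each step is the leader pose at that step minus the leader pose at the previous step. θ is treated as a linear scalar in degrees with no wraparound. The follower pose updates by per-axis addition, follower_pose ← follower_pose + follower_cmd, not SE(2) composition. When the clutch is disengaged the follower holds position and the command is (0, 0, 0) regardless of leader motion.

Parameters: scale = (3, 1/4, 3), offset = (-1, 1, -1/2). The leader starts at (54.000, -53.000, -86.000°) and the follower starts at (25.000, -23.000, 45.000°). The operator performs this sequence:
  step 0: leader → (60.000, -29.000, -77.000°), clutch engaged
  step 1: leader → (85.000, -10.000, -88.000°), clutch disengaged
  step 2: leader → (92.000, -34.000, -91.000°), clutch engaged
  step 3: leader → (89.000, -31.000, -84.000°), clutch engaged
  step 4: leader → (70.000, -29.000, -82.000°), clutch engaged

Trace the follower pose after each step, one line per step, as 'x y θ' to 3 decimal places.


step 0: Δleader=(6.000, 24.000, 9.000°), engaged; cmd=(17.000, 7.000, 26.500°) → follower=(42.000, -16.000, 71.500°)
step 1: Δleader=(25.000, 19.000, -11.000°), disengaged; cmd=(0,0,0) → follower holds at (42.000, -16.000, 71.500°)
step 2: Δleader=(7.000, -24.000, -3.000°), engaged; cmd=(20.000, -5.000, -9.500°) → follower=(62.000, -21.000, 62.000°)
step 3: Δleader=(-3.000, 3.000, 7.000°), engaged; cmd=(-10.000, 1.750, 20.500°) → follower=(52.000, -19.250, 82.500°)
step 4: Δleader=(-19.000, 2.000, 2.000°), engaged; cmd=(-58.000, 1.500, 5.500°) → follower=(-6.000, -17.750, 88.000°)

42.000 -16.000 71.500
42.000 -16.000 71.500
62.000 -21.000 62.000
52.000 -19.250 82.500
-6.000 -17.750 88.000


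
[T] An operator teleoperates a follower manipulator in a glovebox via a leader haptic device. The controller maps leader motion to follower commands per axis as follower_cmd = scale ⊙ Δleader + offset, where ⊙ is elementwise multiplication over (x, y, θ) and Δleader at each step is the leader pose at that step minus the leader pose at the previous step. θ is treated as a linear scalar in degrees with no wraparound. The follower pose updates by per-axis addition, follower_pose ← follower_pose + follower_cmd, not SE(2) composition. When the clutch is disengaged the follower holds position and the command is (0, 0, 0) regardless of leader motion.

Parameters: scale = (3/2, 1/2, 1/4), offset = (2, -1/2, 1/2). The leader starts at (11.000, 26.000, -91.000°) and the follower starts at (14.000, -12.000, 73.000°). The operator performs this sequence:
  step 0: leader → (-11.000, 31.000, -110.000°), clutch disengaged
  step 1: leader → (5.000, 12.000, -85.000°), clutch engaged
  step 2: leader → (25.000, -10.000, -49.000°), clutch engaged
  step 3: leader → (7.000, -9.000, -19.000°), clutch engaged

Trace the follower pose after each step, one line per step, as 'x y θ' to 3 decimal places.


14.000 -12.000 73.000
40.000 -22.000 79.750
72.000 -33.500 89.250
47.000 -33.500 97.250

step 0: Δleader=(-22.000, 5.000, -19.000°), disengaged; cmd=(0,0,0) → follower holds at (14.000, -12.000, 73.000°)
step 1: Δleader=(16.000, -19.000, 25.000°), engaged; cmd=(26.000, -10.000, 6.750°) → follower=(40.000, -22.000, 79.750°)
step 2: Δleader=(20.000, -22.000, 36.000°), engaged; cmd=(32.000, -11.500, 9.500°) → follower=(72.000, -33.500, 89.250°)
step 3: Δleader=(-18.000, 1.000, 30.000°), engaged; cmd=(-25.000, 0.000, 8.000°) → follower=(47.000, -33.500, 97.250°)


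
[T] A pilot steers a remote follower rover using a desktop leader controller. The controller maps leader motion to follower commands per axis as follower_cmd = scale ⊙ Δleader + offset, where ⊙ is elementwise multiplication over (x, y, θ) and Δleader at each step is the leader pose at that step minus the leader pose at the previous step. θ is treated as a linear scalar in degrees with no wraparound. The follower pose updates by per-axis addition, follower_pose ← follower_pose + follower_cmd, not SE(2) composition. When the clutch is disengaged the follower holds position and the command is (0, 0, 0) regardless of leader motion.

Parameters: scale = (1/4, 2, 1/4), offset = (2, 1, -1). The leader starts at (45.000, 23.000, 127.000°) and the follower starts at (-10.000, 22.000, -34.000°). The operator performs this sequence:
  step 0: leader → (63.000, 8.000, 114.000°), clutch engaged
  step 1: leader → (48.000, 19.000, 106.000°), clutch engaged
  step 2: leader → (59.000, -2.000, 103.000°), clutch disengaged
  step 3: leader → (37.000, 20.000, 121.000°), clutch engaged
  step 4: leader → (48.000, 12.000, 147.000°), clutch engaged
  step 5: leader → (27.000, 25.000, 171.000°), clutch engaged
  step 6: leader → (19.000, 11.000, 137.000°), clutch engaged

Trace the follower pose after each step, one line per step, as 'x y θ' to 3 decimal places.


step 0: Δleader=(18.000, -15.000, -13.000°), engaged; cmd=(6.500, -29.000, -4.250°) → follower=(-3.500, -7.000, -38.250°)
step 1: Δleader=(-15.000, 11.000, -8.000°), engaged; cmd=(-1.750, 23.000, -3.000°) → follower=(-5.250, 16.000, -41.250°)
step 2: Δleader=(11.000, -21.000, -3.000°), disengaged; cmd=(0,0,0) → follower holds at (-5.250, 16.000, -41.250°)
step 3: Δleader=(-22.000, 22.000, 18.000°), engaged; cmd=(-3.500, 45.000, 3.500°) → follower=(-8.750, 61.000, -37.750°)
step 4: Δleader=(11.000, -8.000, 26.000°), engaged; cmd=(4.750, -15.000, 5.500°) → follower=(-4.000, 46.000, -32.250°)
step 5: Δleader=(-21.000, 13.000, 24.000°), engaged; cmd=(-3.250, 27.000, 5.000°) → follower=(-7.250, 73.000, -27.250°)
step 6: Δleader=(-8.000, -14.000, -34.000°), engaged; cmd=(0.000, -27.000, -9.500°) → follower=(-7.250, 46.000, -36.750°)

-3.500 -7.000 -38.250
-5.250 16.000 -41.250
-5.250 16.000 -41.250
-8.750 61.000 -37.750
-4.000 46.000 -32.250
-7.250 73.000 -27.250
-7.250 46.000 -36.750


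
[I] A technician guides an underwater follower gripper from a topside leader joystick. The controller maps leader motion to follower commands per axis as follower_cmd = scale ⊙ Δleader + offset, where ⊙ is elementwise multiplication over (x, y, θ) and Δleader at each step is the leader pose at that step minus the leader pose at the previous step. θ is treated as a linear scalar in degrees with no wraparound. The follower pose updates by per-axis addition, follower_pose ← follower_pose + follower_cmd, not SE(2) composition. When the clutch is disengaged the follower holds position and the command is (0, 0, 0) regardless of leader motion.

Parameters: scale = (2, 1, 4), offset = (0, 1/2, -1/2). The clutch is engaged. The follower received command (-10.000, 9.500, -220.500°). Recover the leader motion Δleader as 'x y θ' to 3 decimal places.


-5.000 9.000 -55.000

axis x: (-10.000 − 0) / (2) = -5.000
axis y: (9.500 − 1/2) / (1) = 9.000
axis θ: (-220.500 − -1/2) / (4) = -55.000


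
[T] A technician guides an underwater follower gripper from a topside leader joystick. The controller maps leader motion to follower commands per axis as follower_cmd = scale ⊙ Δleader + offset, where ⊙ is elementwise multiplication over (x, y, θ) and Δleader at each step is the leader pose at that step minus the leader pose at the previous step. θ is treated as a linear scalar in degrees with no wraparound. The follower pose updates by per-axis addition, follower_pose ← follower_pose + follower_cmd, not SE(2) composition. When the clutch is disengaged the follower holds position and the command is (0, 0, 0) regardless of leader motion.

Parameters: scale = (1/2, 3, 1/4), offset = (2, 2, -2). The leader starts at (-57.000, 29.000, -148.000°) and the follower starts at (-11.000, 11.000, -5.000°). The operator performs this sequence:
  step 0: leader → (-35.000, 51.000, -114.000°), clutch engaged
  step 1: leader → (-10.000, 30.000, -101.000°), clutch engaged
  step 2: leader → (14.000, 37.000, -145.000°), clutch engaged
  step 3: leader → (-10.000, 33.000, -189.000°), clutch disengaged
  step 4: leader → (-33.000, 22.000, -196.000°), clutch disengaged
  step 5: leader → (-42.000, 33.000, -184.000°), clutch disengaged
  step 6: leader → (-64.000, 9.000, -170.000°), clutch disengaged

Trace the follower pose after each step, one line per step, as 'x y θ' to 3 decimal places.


step 0: Δleader=(22.000, 22.000, 34.000°), engaged; cmd=(13.000, 68.000, 6.500°) → follower=(2.000, 79.000, 1.500°)
step 1: Δleader=(25.000, -21.000, 13.000°), engaged; cmd=(14.500, -61.000, 1.250°) → follower=(16.500, 18.000, 2.750°)
step 2: Δleader=(24.000, 7.000, -44.000°), engaged; cmd=(14.000, 23.000, -13.000°) → follower=(30.500, 41.000, -10.250°)
step 3: Δleader=(-24.000, -4.000, -44.000°), disengaged; cmd=(0,0,0) → follower holds at (30.500, 41.000, -10.250°)
step 4: Δleader=(-23.000, -11.000, -7.000°), disengaged; cmd=(0,0,0) → follower holds at (30.500, 41.000, -10.250°)
step 5: Δleader=(-9.000, 11.000, 12.000°), disengaged; cmd=(0,0,0) → follower holds at (30.500, 41.000, -10.250°)
step 6: Δleader=(-22.000, -24.000, 14.000°), disengaged; cmd=(0,0,0) → follower holds at (30.500, 41.000, -10.250°)

2.000 79.000 1.500
16.500 18.000 2.750
30.500 41.000 -10.250
30.500 41.000 -10.250
30.500 41.000 -10.250
30.500 41.000 -10.250
30.500 41.000 -10.250
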